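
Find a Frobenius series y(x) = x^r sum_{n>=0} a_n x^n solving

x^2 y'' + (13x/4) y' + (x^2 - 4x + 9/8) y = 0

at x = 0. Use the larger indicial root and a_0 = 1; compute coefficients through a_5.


Write in Frobenius form y'' + (p(x)/x) y' + (q(x)/x^2) y = 0:
  p(x) = 13/4,  q(x) = x^2 - 4x + 9/8.
Indicial equation: r(r-1) + (13/4) r + (9/8) = 0 -> roots r_1 = -3/4, r_2 = -3/2.
Take r = r_1 = -3/4. Let y(x) = x^r sum_{n>=0} a_n x^n with a_0 = 1.
Substitute y = x^r sum a_n x^n and match x^{r+n}. The recurrence is
  D(n) a_n - 4 a_{n-1} + 1 a_{n-2} = 0,  where D(n) = (r+n)(r+n-1) + (13/4)(r+n) + (9/8).
  a_n = [4 a_{n-1} - 1 a_{n-2}] / D(n).
Since the indicial polynomial factors as (r - r_1)(r - r_2), D(n) = (r_1 + n - r_1)(r_1 + n - r_2) = n(n + 3/4).
Evaluating step by step (a_0 = 1):
  n = 1: D(1) = 1(1 + 3/4) = 7/4; numerator = 4(1) = 4; a_1 = (4)/(7/4) = 16/7
  n = 2: D(2) = 2(2 + 3/4) = 11/2; numerator = 4(16/7) - 1(1) = 57/7; a_2 = (57/7)/(11/2) = 114/77
  n = 3: D(3) = 3(3 + 3/4) = 45/4; numerator = 4(114/77) - 1(16/7) = 40/11; a_3 = (40/11)/(45/4) = 32/99
  n = 4: D(4) = 4(4 + 3/4) = 19; numerator = 4(32/99) - 1(114/77) = -130/693; a_4 = (-130/693)/(19) = -130/13167
  n = 5: D(5) = 5(5 + 3/4) = 115/4; numerator = 4(-130/13167) - 1(32/99) = -1592/4389; a_5 = (-1592/4389)/(115/4) = -6368/504735

r = -3/4; a_0 = 1; a_1 = 16/7; a_2 = 114/77; a_3 = 32/99; a_4 = -130/13167; a_5 = -6368/504735


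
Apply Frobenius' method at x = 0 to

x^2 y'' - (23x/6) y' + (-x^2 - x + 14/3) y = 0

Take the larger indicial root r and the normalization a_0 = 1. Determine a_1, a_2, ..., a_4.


Write in Frobenius form y'' + (p(x)/x) y' + (q(x)/x^2) y = 0:
  p(x) = -23/6,  q(x) = -x^2 - x + 14/3.
Indicial equation: r(r-1) + (-23/6) r + (14/3) = 0 -> roots r_1 = 7/2, r_2 = 4/3.
Take r = r_1 = 7/2. Let y(x) = x^r sum_{n>=0} a_n x^n with a_0 = 1.
Substitute y = x^r sum a_n x^n and match x^{r+n}. The recurrence is
  D(n) a_n - 1 a_{n-1} - 1 a_{n-2} = 0,  where D(n) = (r+n)(r+n-1) + (-23/6)(r+n) + (14/3).
  a_n = [1 a_{n-1} + 1 a_{n-2}] / D(n).
Since the indicial polynomial factors as (r - r_1)(r - r_2), D(n) = (r_1 + n - r_1)(r_1 + n - r_2) = n(n + 13/6).
Evaluating step by step (a_0 = 1):
  n = 1: D(1) = 1(1 + 13/6) = 19/6; numerator = 1(1) = 1; a_1 = (1)/(19/6) = 6/19
  n = 2: D(2) = 2(2 + 13/6) = 25/3; numerator = 1(6/19) + 1(1) = 25/19; a_2 = (25/19)/(25/3) = 3/19
  n = 3: D(3) = 3(3 + 13/6) = 31/2; numerator = 1(3/19) + 1(6/19) = 9/19; a_3 = (9/19)/(31/2) = 18/589
  n = 4: D(4) = 4(4 + 13/6) = 74/3; numerator = 1(18/589) + 1(3/19) = 111/589; a_4 = (111/589)/(74/3) = 9/1178

r = 7/2; a_0 = 1; a_1 = 6/19; a_2 = 3/19; a_3 = 18/589; a_4 = 9/1178


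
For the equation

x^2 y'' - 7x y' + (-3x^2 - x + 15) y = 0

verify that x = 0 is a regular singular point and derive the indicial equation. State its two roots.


Divide by x^2 to reach normal form y'' + P_1(x) y' + P_2(x) y = 0 with P_1(x) = -7/x and P_2(x) = -3 - 1/x + 15/x^2.
x = 0 is a singular point because the y'-coefficient -7/x has a pole at x = 0 and the y-coefficient -3 - 1/x + 15/x^2 has a pole at x = 0.
It is a regular singular point because x P_1(x) = p(x) = -7 and x^2 P_2(x) = q(x) = -3x^2 - x + 15 are polynomials, hence analytic at x = 0.
p(0) = -7,  q(0) = 15.
Indicial equation: r(r-1) + p(0) r + q(0) = 0, i.e. r^2 + (p(0) - 1) r + q(0) = 0, i.e. r^2 - 8 r + 15 = 0.
Discriminant: (-8)^2 - 4(15) = 4, so r = (8 ± 2)/2.
Solving: r_1 = 5, r_2 = 3.

indicial: r^2 - 8 r + 15 = 0; roots r_1 = 5, r_2 = 3


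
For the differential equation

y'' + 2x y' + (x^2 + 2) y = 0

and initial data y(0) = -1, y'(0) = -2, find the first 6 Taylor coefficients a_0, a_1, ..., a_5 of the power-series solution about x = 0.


Ansatz: y(x) = sum_{n>=0} a_n x^n, so y'(x) = sum_{n>=1} n a_n x^(n-1) and y''(x) = sum_{n>=2} n(n-1) a_n x^(n-2).
Substitute into P(x) y'' + Q(x) y' + R(x) y = 0 with P(x) = 1, Q(x) = 2x, R(x) = x^2 + 2, and match powers of x.
Initial conditions: a_0 = -1, a_1 = -2.
Setting the coefficient of each power of x to zero and solving order by order (substituting the coefficients already found):
  x^0: 2 a_2 + 2 a_0 = 0  ->  2 a_2 = -2 a_0 = 2  ->  a_2 = 1
  x^1: 6 a_3 + 4 a_1 = 0  ->  6 a_3 = -4 a_1 = 8  ->  a_3 = 4/3
  x^2: 12 a_4 + 6 a_2 + a_0 = 0  ->  12 a_4 = -6 a_2 - a_0 = -5  ->  a_4 = -5/12
  x^3: 20 a_5 + 8 a_3 + a_1 = 0  ->  20 a_5 = -8 a_3 - a_1 = -26/3  ->  a_5 = -13/30
Truncated series: y(x) = -1 - 2 x + x^2 + (4/3) x^3 - (5/12) x^4 - (13/30) x^5 + O(x^6).

a_0 = -1; a_1 = -2; a_2 = 1; a_3 = 4/3; a_4 = -5/12; a_5 = -13/30


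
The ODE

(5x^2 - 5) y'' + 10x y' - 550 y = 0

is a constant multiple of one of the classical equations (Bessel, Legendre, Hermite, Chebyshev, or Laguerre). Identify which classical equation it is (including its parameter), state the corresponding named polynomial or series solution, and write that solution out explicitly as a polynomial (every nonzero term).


All three coefficients share the factor -5; dividing through by -5 gives  (1 - x^2) y'' - 2x y' + 110 y = 0.
This matches the Legendre equation (1 - x^2) y'' - 2x y' + n(n+1) y = 0 (note the -2x y' term) with n(n+1) = 110, so n = 10; the polynomial solution is P_10(x).
With y = sum_k a_k x^k, matching x^k gives (k+2)(k+1) a_{k+2} = [k(k+1) - n(n+1)] a_k = (k - 10)(k + 11) a_k. The right side vanishes at k = 10, so the series with the parity of 10 terminates at degree 10.
Standard normalization (P_n(1) = 1): leading coefficient (2n)!/(2^n (n!)^2) = 2432902008176640000/(1024*13168189440000) = 46189/256, so a_10 = 46189/256. Work downward with a_k = (k+1)(k+2) a_{k+2} / ((k - 10)(k + 11)):
  a_8 = (9)(10)(46189/256) / ((8 - 10)(8 + 11)) = (2078505/128)/(-38) = -109395/256
  a_6 = (7)(8)(-109395/256) / ((6 - 10)(6 + 11)) = (-765765/32)/(-68) = 45045/128
  a_4 = (5)(6)(45045/128) / ((4 - 10)(4 + 11)) = (675675/64)/(-90) = -15015/128
  a_2 = (3)(4)(-15015/128) / ((2 - 10)(2 + 11)) = (-45045/32)/(-104) = 3465/256
  a_0 = (1)(2)(3465/256) / ((0 - 10)(0 + 11)) = (3465/128)/(-110) = -63/256
Hence P_10(x) = 46189 x^10/256 - 109395 x^8/256 + 45045 x^6/128 - 15015 x^4/128 + 3465 x^2/256 - 63/256.

P_10(x); series = 46189 x^10/256 - 109395 x^8/256 + 45045 x^6/128 - 15015 x^4/128 + 3465 x^2/256 - 63/256


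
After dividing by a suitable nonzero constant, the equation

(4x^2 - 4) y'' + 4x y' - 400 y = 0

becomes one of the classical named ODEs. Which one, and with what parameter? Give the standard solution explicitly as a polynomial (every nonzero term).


All three coefficients share the factor -4; dividing through by -4 gives  (1 - x^2) y'' - x y' + 100 y = 0.
This matches the Chebyshev equation (1 - x^2) y'' - x y' + n^2 y = 0 (note the -x y' term, not -2x y') with n^2 = 100, so n = 10; the polynomial solution is T_10(x).
With y = sum_k a_k x^k, matching x^k gives (k+2)(k+1) a_{k+2} = (k^2 - n^2) a_k = (k - 10)(k + 10) a_k. The right side vanishes at k = 10, so the series with the parity of 10 terminates at degree 10.
Standard normalization: leading coefficient of T_n is 2^(n-1), so a_10 = 2^9 = 512. Work downward with a_k = (k+1)(k+2) a_{k+2} / ((k - 10)(k + 10)):
  a_8 = (9)(10)(512) / ((8 - 10)(8 + 10)) = 46080/(-36) = -1280
  a_6 = (7)(8)(-1280) / ((6 - 10)(6 + 10)) = -71680/(-64) = 1120
  a_4 = (5)(6)(1120) / ((4 - 10)(4 + 10)) = 33600/(-84) = -400
  a_2 = (3)(4)(-400) / ((2 - 10)(2 + 10)) = -4800/(-96) = 50
  a_0 = (1)(2)(50) / ((0 - 10)(0 + 10)) = 100/(-100) = -1
Hence T_10(x) = 512 x^10 - 1280 x^8 + 1120 x^6 - 400 x^4 + 50 x^2 - 1.

T_10(x); series = 512 x^10 - 1280 x^8 + 1120 x^6 - 400 x^4 + 50 x^2 - 1


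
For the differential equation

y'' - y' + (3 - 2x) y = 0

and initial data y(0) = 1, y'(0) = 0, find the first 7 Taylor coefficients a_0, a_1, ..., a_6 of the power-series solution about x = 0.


Ansatz: y(x) = sum_{n>=0} a_n x^n, so y'(x) = sum_{n>=1} n a_n x^(n-1) and y''(x) = sum_{n>=2} n(n-1) a_n x^(n-2).
Substitute into P(x) y'' + Q(x) y' + R(x) y = 0 with P(x) = 1, Q(x) = -1, R(x) = 3 - 2x, and match powers of x.
Initial conditions: a_0 = 1, a_1 = 0.
Setting the coefficient of each power of x to zero and solving order by order (substituting the coefficients already found):
  x^0: 2 a_2 - a_1 + 3 a_0 = 0  ->  2 a_2 = a_1 - 3 a_0 = -3  ->  a_2 = -3/2
  x^1: 6 a_3 - 2 a_2 + 3 a_1 - 2 a_0 = 0  ->  6 a_3 = 2 a_2 - 3 a_1 + 2 a_0 = -1  ->  a_3 = -1/6
  x^2: 12 a_4 - 3 a_3 + 3 a_2 - 2 a_1 = 0  ->  12 a_4 = 3 a_3 - 3 a_2 + 2 a_1 = 4  ->  a_4 = 1/3
  x^3: 20 a_5 - 4 a_4 + 3 a_3 - 2 a_2 = 0  ->  20 a_5 = 4 a_4 - 3 a_3 + 2 a_2 = -7/6  ->  a_5 = -7/120
  x^4: 30 a_6 - 5 a_5 + 3 a_4 - 2 a_3 = 0  ->  30 a_6 = 5 a_5 - 3 a_4 + 2 a_3 = -13/8  ->  a_6 = -13/240
Truncated series: y(x) = 1 - (3/2) x^2 - (1/6) x^3 + (1/3) x^4 - (7/120) x^5 - (13/240) x^6 + O(x^7).

a_0 = 1; a_1 = 0; a_2 = -3/2; a_3 = -1/6; a_4 = 1/3; a_5 = -7/120; a_6 = -13/240


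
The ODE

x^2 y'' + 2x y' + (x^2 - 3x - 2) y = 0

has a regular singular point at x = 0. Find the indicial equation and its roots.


Divide by x^2 to reach normal form y'' + P_1(x) y' + P_2(x) y = 0 with P_1(x) = 2/x and P_2(x) = 1 - 3/x - 2/x^2.
x = 0 is a singular point because the y'-coefficient 2/x has a pole at x = 0 and the y-coefficient 1 - 3/x - 2/x^2 has a pole at x = 0.
It is a regular singular point because x P_1(x) = p(x) = 2 and x^2 P_2(x) = q(x) = x^2 - 3x - 2 are polynomials, hence analytic at x = 0.
p(0) = 2,  q(0) = -2.
Indicial equation: r(r-1) + p(0) r + q(0) = 0, i.e. r^2 + (p(0) - 1) r + q(0) = 0, i.e. r^2 + 1 r - 2 = 0.
Discriminant: (1)^2 - 4(-2) = 9, so r = (-1 ± 3)/2.
Solving: r_1 = 1, r_2 = -2.

indicial: r^2 + 1 r - 2 = 0; roots r_1 = 1, r_2 = -2


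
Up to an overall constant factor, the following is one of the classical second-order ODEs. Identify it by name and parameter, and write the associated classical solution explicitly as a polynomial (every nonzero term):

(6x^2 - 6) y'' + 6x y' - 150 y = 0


All three coefficients share the factor -6; dividing through by -6 gives  (1 - x^2) y'' - x y' + 25 y = 0.
This matches the Chebyshev equation (1 - x^2) y'' - x y' + n^2 y = 0 (note the -x y' term, not -2x y') with n^2 = 25, so n = 5; the polynomial solution is T_5(x).
With y = sum_k a_k x^k, matching x^k gives (k+2)(k+1) a_{k+2} = (k^2 - n^2) a_k = (k - 5)(k + 5) a_k. The right side vanishes at k = 5, so the series with the parity of 5 terminates at degree 5.
Standard normalization: leading coefficient of T_n is 2^(n-1), so a_5 = 2^4 = 16. Work downward with a_k = (k+1)(k+2) a_{k+2} / ((k - 5)(k + 5)):
  a_3 = (4)(5)(16) / ((3 - 5)(3 + 5)) = 320/(-16) = -20
  a_1 = (2)(3)(-20) / ((1 - 5)(1 + 5)) = -120/(-24) = 5
Hence T_5(x) = 16 x^5 - 20 x^3 + 5 x.

T_5(x); series = 16 x^5 - 20 x^3 + 5 x


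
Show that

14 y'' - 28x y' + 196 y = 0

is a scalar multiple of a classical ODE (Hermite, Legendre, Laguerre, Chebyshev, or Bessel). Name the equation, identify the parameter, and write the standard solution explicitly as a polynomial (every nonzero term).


All three coefficients share the factor 14; dividing through by 14 gives  y'' - 2x y' + 14 y = 0.
This matches the Hermite equation y'' - 2x y' + 2n y = 0 with 2n = 14, so n = 7; the polynomial solution is H_7(x).
With y = sum_k a_k x^k, matching x^k gives (k+2)(k+1) a_{k+2} = 2(k - n) a_k = 2(k - 7) a_k. The right side vanishes at k = 7, so the series with the parity of 7 terminates at degree 7.
Standard normalization: leading coefficient of H_n is 2^n, so a_7 = 2^7 = 128. Work downward with a_k = (k+1)(k+2) a_{k+2} / (2(k - n)):
  a_5 = (6)(7)(128) / (2(5 - 7)) = 5376/(-4) = -1344
  a_3 = (4)(5)(-1344) / (2(3 - 7)) = -26880/(-8) = 3360
  a_1 = (2)(3)(3360) / (2(1 - 7)) = 20160/(-12) = -1680
Hence H_7(x) = 128 x^7 - 1344 x^5 + 3360 x^3 - 1680 x.

H_7(x); series = 128 x^7 - 1344 x^5 + 3360 x^3 - 1680 x


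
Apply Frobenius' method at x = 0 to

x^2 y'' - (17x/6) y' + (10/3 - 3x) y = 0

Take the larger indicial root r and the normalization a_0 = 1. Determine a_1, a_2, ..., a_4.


Write in Frobenius form y'' + (p(x)/x) y' + (q(x)/x^2) y = 0:
  p(x) = -17/6,  q(x) = 10/3 - 3x.
Indicial equation: r(r-1) + (-17/6) r + (10/3) = 0 -> roots r_1 = 5/2, r_2 = 4/3.
Take r = r_1 = 5/2. Let y(x) = x^r sum_{n>=0} a_n x^n with a_0 = 1.
Substitute y = x^r sum a_n x^n and match x^{r+n}. The recurrence is
  D(n) a_n - 3 a_{n-1} = 0,  where D(n) = (r+n)(r+n-1) + (-17/6)(r+n) + (10/3).
  a_n = 3 / D(n) * a_{n-1}.
Since the indicial polynomial factors as (r - r_1)(r - r_2), D(n) = (r_1 + n - r_1)(r_1 + n - r_2) = n(n + 7/6).
Evaluating step by step (a_0 = 1):
  n = 1: D(1) = 1(1 + 7/6) = 13/6; numerator = 3(1) = 3; a_1 = (3)/(13/6) = 18/13
  n = 2: D(2) = 2(2 + 7/6) = 19/3; numerator = 3(18/13) = 54/13; a_2 = (54/13)/(19/3) = 162/247
  n = 3: D(3) = 3(3 + 7/6) = 25/2; numerator = 3(162/247) = 486/247; a_3 = (486/247)/(25/2) = 972/6175
  n = 4: D(4) = 4(4 + 7/6) = 62/3; numerator = 3(972/6175) = 2916/6175; a_4 = (2916/6175)/(62/3) = 4374/191425

r = 5/2; a_0 = 1; a_1 = 18/13; a_2 = 162/247; a_3 = 972/6175; a_4 = 4374/191425


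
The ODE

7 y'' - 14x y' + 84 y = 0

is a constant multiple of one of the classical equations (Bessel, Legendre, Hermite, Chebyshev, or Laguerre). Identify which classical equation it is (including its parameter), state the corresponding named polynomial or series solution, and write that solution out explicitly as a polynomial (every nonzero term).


All three coefficients share the factor 7; dividing through by 7 gives  y'' - 2x y' + 12 y = 0.
This matches the Hermite equation y'' - 2x y' + 2n y = 0 with 2n = 12, so n = 6; the polynomial solution is H_6(x).
With y = sum_k a_k x^k, matching x^k gives (k+2)(k+1) a_{k+2} = 2(k - n) a_k = 2(k - 6) a_k. The right side vanishes at k = 6, so the series with the parity of 6 terminates at degree 6.
Standard normalization: leading coefficient of H_n is 2^n, so a_6 = 2^6 = 64. Work downward with a_k = (k+1)(k+2) a_{k+2} / (2(k - n)):
  a_4 = (5)(6)(64) / (2(4 - 6)) = 1920/(-4) = -480
  a_2 = (3)(4)(-480) / (2(2 - 6)) = -5760/(-8) = 720
  a_0 = (1)(2)(720) / (2(0 - 6)) = 1440/(-12) = -120
Hence H_6(x) = 64 x^6 - 480 x^4 + 720 x^2 - 120.

H_6(x); series = 64 x^6 - 480 x^4 + 720 x^2 - 120


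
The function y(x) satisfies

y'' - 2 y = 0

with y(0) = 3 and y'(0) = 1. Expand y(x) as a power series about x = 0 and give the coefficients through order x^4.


Ansatz: y(x) = sum_{n>=0} a_n x^n, so y'(x) = sum_{n>=1} n a_n x^(n-1) and y''(x) = sum_{n>=2} n(n-1) a_n x^(n-2).
Substitute into P(x) y'' + Q(x) y' + R(x) y = 0 with P(x) = 1, Q(x) = 0, R(x) = -2, and match powers of x.
Initial conditions: a_0 = 3, a_1 = 1.
Setting the coefficient of each power of x to zero and solving order by order (substituting the coefficients already found):
  x^0: 2 a_2 - 2 a_0 = 0  ->  2 a_2 = 2 a_0 = 6  ->  a_2 = 3
  x^1: 6 a_3 - 2 a_1 = 0  ->  6 a_3 = 2 a_1 = 2  ->  a_3 = 1/3
  x^2: 12 a_4 - 2 a_2 = 0  ->  12 a_4 = 2 a_2 = 6  ->  a_4 = 1/2
Truncated series: y(x) = 3 + x + 3 x^2 + (1/3) x^3 + (1/2) x^4 + O(x^5).

a_0 = 3; a_1 = 1; a_2 = 3; a_3 = 1/3; a_4 = 1/2


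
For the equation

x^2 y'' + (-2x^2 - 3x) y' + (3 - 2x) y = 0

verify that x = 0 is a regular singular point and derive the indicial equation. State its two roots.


Divide by x^2 to reach normal form y'' + P_1(x) y' + P_2(x) y = 0 with P_1(x) = -2 - 3/x and P_2(x) = -2/x + 3/x^2.
x = 0 is a singular point because the y'-coefficient -2 - 3/x has a pole at x = 0 and the y-coefficient -2/x + 3/x^2 has a pole at x = 0.
It is a regular singular point because x P_1(x) = p(x) = -2x - 3 and x^2 P_2(x) = q(x) = 3 - 2x are polynomials, hence analytic at x = 0.
p(0) = -3,  q(0) = 3.
Indicial equation: r(r-1) + p(0) r + q(0) = 0, i.e. r^2 + (p(0) - 1) r + q(0) = 0, i.e. r^2 - 4 r + 3 = 0.
Discriminant: (-4)^2 - 4(3) = 4, so r = (4 ± 2)/2.
Solving: r_1 = 3, r_2 = 1.

indicial: r^2 - 4 r + 3 = 0; roots r_1 = 3, r_2 = 1


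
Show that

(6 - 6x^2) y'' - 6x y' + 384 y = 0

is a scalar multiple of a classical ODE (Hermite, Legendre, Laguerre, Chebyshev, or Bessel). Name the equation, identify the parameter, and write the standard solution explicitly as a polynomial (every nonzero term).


All three coefficients share the factor 6; dividing through by 6 gives  (1 - x^2) y'' - x y' + 64 y = 0.
This matches the Chebyshev equation (1 - x^2) y'' - x y' + n^2 y = 0 (note the -x y' term, not -2x y') with n^2 = 64, so n = 8; the polynomial solution is T_8(x).
With y = sum_k a_k x^k, matching x^k gives (k+2)(k+1) a_{k+2} = (k^2 - n^2) a_k = (k - 8)(k + 8) a_k. The right side vanishes at k = 8, so the series with the parity of 8 terminates at degree 8.
Standard normalization: leading coefficient of T_n is 2^(n-1), so a_8 = 2^7 = 128. Work downward with a_k = (k+1)(k+2) a_{k+2} / ((k - 8)(k + 8)):
  a_6 = (7)(8)(128) / ((6 - 8)(6 + 8)) = 7168/(-28) = -256
  a_4 = (5)(6)(-256) / ((4 - 8)(4 + 8)) = -7680/(-48) = 160
  a_2 = (3)(4)(160) / ((2 - 8)(2 + 8)) = 1920/(-60) = -32
  a_0 = (1)(2)(-32) / ((0 - 8)(0 + 8)) = -64/(-64) = 1
Hence T_8(x) = 128 x^8 - 256 x^6 + 160 x^4 - 32 x^2 + 1.

T_8(x); series = 128 x^8 - 256 x^6 + 160 x^4 - 32 x^2 + 1


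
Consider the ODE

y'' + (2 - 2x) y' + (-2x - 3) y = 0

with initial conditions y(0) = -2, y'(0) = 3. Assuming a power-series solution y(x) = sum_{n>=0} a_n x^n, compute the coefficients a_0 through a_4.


Ansatz: y(x) = sum_{n>=0} a_n x^n, so y'(x) = sum_{n>=1} n a_n x^(n-1) and y''(x) = sum_{n>=2} n(n-1) a_n x^(n-2).
Substitute into P(x) y'' + Q(x) y' + R(x) y = 0 with P(x) = 1, Q(x) = 2 - 2x, R(x) = -2x - 3, and match powers of x.
Initial conditions: a_0 = -2, a_1 = 3.
Setting the coefficient of each power of x to zero and solving order by order (substituting the coefficients already found):
  x^0: 2 a_2 + 2 a_1 - 3 a_0 = 0  ->  2 a_2 = -2 a_1 + 3 a_0 = -12  ->  a_2 = -6
  x^1: 6 a_3 + 4 a_2 - 5 a_1 - 2 a_0 = 0  ->  6 a_3 = -4 a_2 + 5 a_1 + 2 a_0 = 35  ->  a_3 = 35/6
  x^2: 12 a_4 + 6 a_3 - 7 a_2 - 2 a_1 = 0  ->  12 a_4 = -6 a_3 + 7 a_2 + 2 a_1 = -71  ->  a_4 = -71/12
Truncated series: y(x) = -2 + 3 x - 6 x^2 + (35/6) x^3 - (71/12) x^4 + O(x^5).

a_0 = -2; a_1 = 3; a_2 = -6; a_3 = 35/6; a_4 = -71/12


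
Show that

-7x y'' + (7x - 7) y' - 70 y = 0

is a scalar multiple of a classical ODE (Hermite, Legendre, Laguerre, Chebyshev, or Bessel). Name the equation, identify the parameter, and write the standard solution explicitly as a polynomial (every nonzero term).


All three coefficients share the factor -7; dividing through by -7 gives  x y'' + (1 - x) y' + 10 y = 0.
This matches the Laguerre equation x y'' + (1 - x) y' + n y = 0 with n = 10; the polynomial solution is L_10(x).
With y = sum_k a_k x^k, matching x^k gives (k+1)k a_{k+1} + (k+1) a_{k+1} - k a_k + n a_k = 0, i.e. (k+1)^2 a_{k+1} = (k - n) a_k = (k - 10) a_k. The right side vanishes at k = 10, so the series terminates at degree 10.
Standard normalization L_n(0) = 1 gives a_0 = 1. Work upward with a_{k+1} = (k - 10) a_k / (k+1)^2:
  a_1 = (0 - 10)(1) / 1^2 = -10/1 = -10
  a_2 = (1 - 10)(-10) / 2^2 = 90/4 = 45/2
  a_3 = (2 - 10)(45/2) / 3^2 = -180/9 = -20
  a_4 = (3 - 10)(-20) / 4^2 = 140/16 = 35/4
  a_5 = (4 - 10)(35/4) / 5^2 = (-105/2)/25 = -21/10
  a_6 = (5 - 10)(-21/10) / 6^2 = (21/2)/36 = 7/24
  a_7 = (6 - 10)(7/24) / 7^2 = (-7/6)/49 = -1/42
  a_8 = (7 - 10)(-1/42) / 8^2 = (1/14)/64 = 1/896
  a_9 = (8 - 10)(1/896) / 9^2 = (-1/448)/81 = -1/36288
  a_10 = (9 - 10)(-1/36288) / 10^2 = (1/36288)/100 = 1/3628800
Hence L_10(x) = x^10/3628800 - x^9/36288 + x^8/896 - x^7/42 + 7 x^6/24 - 21 x^5/10 + 35 x^4/4 - 20 x^3 + 45 x^2/2 - 10 x + 1.

L_10(x); series = x^10/3628800 - x^9/36288 + x^8/896 - x^7/42 + 7 x^6/24 - 21 x^5/10 + 35 x^4/4 - 20 x^3 + 45 x^2/2 - 10 x + 1


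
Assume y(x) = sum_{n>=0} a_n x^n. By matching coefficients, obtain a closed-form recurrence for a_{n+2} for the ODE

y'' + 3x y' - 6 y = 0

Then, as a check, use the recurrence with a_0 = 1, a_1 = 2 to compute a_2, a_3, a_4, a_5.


Substitute y = sum_n a_n x^n.
y''(x) has coefficient (n+2)(n+1) a_{n+2} at x^n;
3 x y'(x) has coefficient 3 n a_n at x^n (shift);
-6 y(x) has coefficient -6 a_n at x^n.
Matching x^n: (n+2)(n+1) a_{n+2} + (3n - 6) a_n = 0.
Thus a_{n+2} = (-3n + 6) / ((n+1)(n+2)) * a_n.

Check with a_0 = 1, a_1 = 2 (apply the recurrence for n = 0, 1, 2, 3): a_0 = 1, a_1 = 2, a_2 = 3, a_3 = 1, a_4 = 0, a_5 = -3/20.

a_(n+2) = (-3n + 6) / ((n+1)(n+2)) * a_n; check: a_0 = 1, a_1 = 2, a_2 = 3, a_3 = 1, a_4 = 0, a_5 = -3/20


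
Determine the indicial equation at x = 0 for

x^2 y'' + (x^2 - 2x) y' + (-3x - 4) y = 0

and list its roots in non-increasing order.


Divide by x^2 to reach normal form y'' + P_1(x) y' + P_2(x) y = 0 with P_1(x) = 1 - 2/x and P_2(x) = -3/x - 4/x^2.
x = 0 is a singular point because the y'-coefficient 1 - 2/x has a pole at x = 0 and the y-coefficient -3/x - 4/x^2 has a pole at x = 0.
It is a regular singular point because x P_1(x) = p(x) = x - 2 and x^2 P_2(x) = q(x) = -3x - 4 are polynomials, hence analytic at x = 0.
p(0) = -2,  q(0) = -4.
Indicial equation: r(r-1) + p(0) r + q(0) = 0, i.e. r^2 + (p(0) - 1) r + q(0) = 0, i.e. r^2 - 3 r - 4 = 0.
Discriminant: (-3)^2 - 4(-4) = 25, so r = (3 ± 5)/2.
Solving: r_1 = 4, r_2 = -1.

indicial: r^2 - 3 r - 4 = 0; roots r_1 = 4, r_2 = -1


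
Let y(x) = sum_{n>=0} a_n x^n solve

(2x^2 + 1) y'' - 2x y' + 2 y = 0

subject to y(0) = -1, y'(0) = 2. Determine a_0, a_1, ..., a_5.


Ansatz: y(x) = sum_{n>=0} a_n x^n, so y'(x) = sum_{n>=1} n a_n x^(n-1) and y''(x) = sum_{n>=2} n(n-1) a_n x^(n-2).
Substitute into P(x) y'' + Q(x) y' + R(x) y = 0 with P(x) = 2x^2 + 1, Q(x) = -2x, R(x) = 2, and match powers of x.
Initial conditions: a_0 = -1, a_1 = 2.
Setting the coefficient of each power of x to zero and solving order by order (substituting the coefficients already found):
  x^0: 2 a_2 + 2 a_0 = 0  ->  2 a_2 = -2 a_0 = 2  ->  a_2 = 1
  x^1: 6 a_3 = 0  ->  a_3 = 0
  x^2: 12 a_4 + 2 a_2 = 0  ->  12 a_4 = -2 a_2 = -2  ->  a_4 = -1/6
  x^3: 20 a_5 + 8 a_3 = 0  ->  20 a_5 = -8 a_3 = 0  ->  a_5 = 0
Truncated series: y(x) = -1 + 2 x + x^2 - (1/6) x^4 + O(x^6).

a_0 = -1; a_1 = 2; a_2 = 1; a_3 = 0; a_4 = -1/6; a_5 = 0


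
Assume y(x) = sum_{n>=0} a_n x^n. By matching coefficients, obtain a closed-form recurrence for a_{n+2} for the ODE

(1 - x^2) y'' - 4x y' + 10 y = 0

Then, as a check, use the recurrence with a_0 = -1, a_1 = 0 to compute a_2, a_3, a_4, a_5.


Substitute y = sum_n a_n x^n.
(1 - 1 x^2) y'' contributes (n+2)(n+1) a_{n+2} - n(n-1) a_n at x^n.
-4 x y'(x) contributes -4 n a_n at x^n.
10 y(x) contributes 10 a_n at x^n.
Matching x^n: (n+2)(n+1) a_{n+2} + (-n(n-1) - 4 n + 10) a_n = 0.
Thus a_{n+2} = (n(n-1) + 4 n - 10) / ((n+1)(n+2)) * a_n.

Check with a_0 = -1, a_1 = 0 (apply the recurrence for n = 0, 1, 2, 3): a_0 = -1, a_1 = 0, a_2 = 5, a_3 = 0, a_4 = 0, a_5 = 0.

a_(n+2) = (n(n-1) + 4 n - 10) / ((n+1)(n+2)) * a_n; check: a_0 = -1, a_1 = 0, a_2 = 5, a_3 = 0, a_4 = 0, a_5 = 0


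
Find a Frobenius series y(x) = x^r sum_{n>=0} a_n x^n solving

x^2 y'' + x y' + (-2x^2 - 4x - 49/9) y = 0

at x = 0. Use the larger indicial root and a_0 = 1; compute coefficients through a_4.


Write in Frobenius form y'' + (p(x)/x) y' + (q(x)/x^2) y = 0:
  p(x) = 1,  q(x) = -2x^2 - 4x - 49/9.
Indicial equation: r(r-1) + (1) r + (-49/9) = 0 -> roots r_1 = 7/3, r_2 = -7/3.
Take r = r_1 = 7/3. Let y(x) = x^r sum_{n>=0} a_n x^n with a_0 = 1.
Substitute y = x^r sum a_n x^n and match x^{r+n}. The recurrence is
  D(n) a_n - 4 a_{n-1} - 2 a_{n-2} = 0,  where D(n) = (r+n)(r+n-1) + (1)(r+n) + (-49/9).
  a_n = [4 a_{n-1} + 2 a_{n-2}] / D(n).
Since the indicial polynomial factors as (r - r_1)(r - r_2), D(n) = (r_1 + n - r_1)(r_1 + n - r_2) = n(n + 14/3).
Evaluating step by step (a_0 = 1):
  n = 1: D(1) = 1(1 + 14/3) = 17/3; numerator = 4(1) = 4; a_1 = (4)/(17/3) = 12/17
  n = 2: D(2) = 2(2 + 14/3) = 40/3; numerator = 4(12/17) + 2(1) = 82/17; a_2 = (82/17)/(40/3) = 123/340
  n = 3: D(3) = 3(3 + 14/3) = 23; numerator = 4(123/340) + 2(12/17) = 243/85; a_3 = (243/85)/(23) = 243/1955
  n = 4: D(4) = 4(4 + 14/3) = 104/3; numerator = 4(243/1955) + 2(123/340) = 4773/3910; a_4 = (4773/3910)/(104/3) = 14319/406640

r = 7/3; a_0 = 1; a_1 = 12/17; a_2 = 123/340; a_3 = 243/1955; a_4 = 14319/406640


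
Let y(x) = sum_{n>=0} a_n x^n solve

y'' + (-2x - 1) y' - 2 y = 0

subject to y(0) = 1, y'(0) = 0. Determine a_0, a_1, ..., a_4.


Ansatz: y(x) = sum_{n>=0} a_n x^n, so y'(x) = sum_{n>=1} n a_n x^(n-1) and y''(x) = sum_{n>=2} n(n-1) a_n x^(n-2).
Substitute into P(x) y'' + Q(x) y' + R(x) y = 0 with P(x) = 1, Q(x) = -2x - 1, R(x) = -2, and match powers of x.
Initial conditions: a_0 = 1, a_1 = 0.
Setting the coefficient of each power of x to zero and solving order by order (substituting the coefficients already found):
  x^0: 2 a_2 - a_1 - 2 a_0 = 0  ->  2 a_2 = a_1 + 2 a_0 = 2  ->  a_2 = 1
  x^1: 6 a_3 - 2 a_2 - 4 a_1 = 0  ->  6 a_3 = 2 a_2 + 4 a_1 = 2  ->  a_3 = 1/3
  x^2: 12 a_4 - 3 a_3 - 6 a_2 = 0  ->  12 a_4 = 3 a_3 + 6 a_2 = 7  ->  a_4 = 7/12
Truncated series: y(x) = 1 + x^2 + (1/3) x^3 + (7/12) x^4 + O(x^5).

a_0 = 1; a_1 = 0; a_2 = 1; a_3 = 1/3; a_4 = 7/12


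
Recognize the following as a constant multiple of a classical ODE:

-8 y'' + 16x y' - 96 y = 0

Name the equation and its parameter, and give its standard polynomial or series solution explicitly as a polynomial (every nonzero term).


All three coefficients share the factor -8; dividing through by -8 gives  y'' - 2x y' + 12 y = 0.
This matches the Hermite equation y'' - 2x y' + 2n y = 0 with 2n = 12, so n = 6; the polynomial solution is H_6(x).
With y = sum_k a_k x^k, matching x^k gives (k+2)(k+1) a_{k+2} = 2(k - n) a_k = 2(k - 6) a_k. The right side vanishes at k = 6, so the series with the parity of 6 terminates at degree 6.
Standard normalization: leading coefficient of H_n is 2^n, so a_6 = 2^6 = 64. Work downward with a_k = (k+1)(k+2) a_{k+2} / (2(k - n)):
  a_4 = (5)(6)(64) / (2(4 - 6)) = 1920/(-4) = -480
  a_2 = (3)(4)(-480) / (2(2 - 6)) = -5760/(-8) = 720
  a_0 = (1)(2)(720) / (2(0 - 6)) = 1440/(-12) = -120
Hence H_6(x) = 64 x^6 - 480 x^4 + 720 x^2 - 120.

H_6(x); series = 64 x^6 - 480 x^4 + 720 x^2 - 120


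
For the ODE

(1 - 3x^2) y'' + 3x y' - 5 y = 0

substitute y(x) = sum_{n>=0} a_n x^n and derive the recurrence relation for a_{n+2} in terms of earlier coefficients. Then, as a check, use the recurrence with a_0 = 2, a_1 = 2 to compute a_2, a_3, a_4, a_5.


Substitute y = sum_n a_n x^n.
(1 - 3 x^2) y'' contributes (n+2)(n+1) a_{n+2} - 3 n(n-1) a_n at x^n.
3 x y'(x) contributes 3 n a_n at x^n.
-5 y(x) contributes -5 a_n at x^n.
Matching x^n: (n+2)(n+1) a_{n+2} + (-3 n(n-1) + 3 n - 5) a_n = 0.
Thus a_{n+2} = (3 n(n-1) - 3 n + 5) / ((n+1)(n+2)) * a_n.

Check with a_0 = 2, a_1 = 2 (apply the recurrence for n = 0, 1, 2, 3): a_0 = 2, a_1 = 2, a_2 = 5, a_3 = 2/3, a_4 = 25/12, a_5 = 7/15.

a_(n+2) = (3 n(n-1) - 3 n + 5) / ((n+1)(n+2)) * a_n; check: a_0 = 2, a_1 = 2, a_2 = 5, a_3 = 2/3, a_4 = 25/12, a_5 = 7/15


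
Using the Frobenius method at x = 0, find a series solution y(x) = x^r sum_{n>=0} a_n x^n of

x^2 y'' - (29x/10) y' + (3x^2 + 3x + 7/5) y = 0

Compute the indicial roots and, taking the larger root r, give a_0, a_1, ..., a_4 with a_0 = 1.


Write in Frobenius form y'' + (p(x)/x) y' + (q(x)/x^2) y = 0:
  p(x) = -29/10,  q(x) = 3x^2 + 3x + 7/5.
Indicial equation: r(r-1) + (-29/10) r + (7/5) = 0 -> roots r_1 = 7/2, r_2 = 2/5.
Take r = r_1 = 7/2. Let y(x) = x^r sum_{n>=0} a_n x^n with a_0 = 1.
Substitute y = x^r sum a_n x^n and match x^{r+n}. The recurrence is
  D(n) a_n + 3 a_{n-1} + 3 a_{n-2} = 0,  where D(n) = (r+n)(r+n-1) + (-29/10)(r+n) + (7/5).
  a_n = [-3 a_{n-1} - 3 a_{n-2}] / D(n).
Since the indicial polynomial factors as (r - r_1)(r - r_2), D(n) = (r_1 + n - r_1)(r_1 + n - r_2) = n(n + 31/10).
Evaluating step by step (a_0 = 1):
  n = 1: D(1) = 1(1 + 31/10) = 41/10; numerator = -3(1) = -3; a_1 = (-3)/(41/10) = -30/41
  n = 2: D(2) = 2(2 + 31/10) = 51/5; numerator = -3(-30/41) - 3(1) = -33/41; a_2 = (-33/41)/(51/5) = -55/697
  n = 3: D(3) = 3(3 + 31/10) = 183/10; numerator = -3(-55/697) - 3(-30/41) = 1695/697; a_3 = (1695/697)/(183/10) = 5650/42517
  n = 4: D(4) = 4(4 + 31/10) = 142/5; numerator = -3(5650/42517) - 3(-55/697) = -405/2501; a_4 = (-405/2501)/(142/5) = -2025/355142

r = 7/2; a_0 = 1; a_1 = -30/41; a_2 = -55/697; a_3 = 5650/42517; a_4 = -2025/355142


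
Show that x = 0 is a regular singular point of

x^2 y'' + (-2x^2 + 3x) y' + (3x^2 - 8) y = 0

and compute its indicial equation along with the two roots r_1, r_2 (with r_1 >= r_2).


Divide by x^2 to reach normal form y'' + P_1(x) y' + P_2(x) y = 0 with P_1(x) = -2 + 3/x and P_2(x) = 3 - 8/x^2.
x = 0 is a singular point because the y'-coefficient -2 + 3/x has a pole at x = 0 and the y-coefficient 3 - 8/x^2 has a pole at x = 0.
It is a regular singular point because x P_1(x) = p(x) = 3 - 2x and x^2 P_2(x) = q(x) = 3x^2 - 8 are polynomials, hence analytic at x = 0.
p(0) = 3,  q(0) = -8.
Indicial equation: r(r-1) + p(0) r + q(0) = 0, i.e. r^2 + (p(0) - 1) r + q(0) = 0, i.e. r^2 + 2 r - 8 = 0.
Discriminant: (2)^2 - 4(-8) = 36, so r = (-2 ± 6)/2.
Solving: r_1 = 2, r_2 = -4.

indicial: r^2 + 2 r - 8 = 0; roots r_1 = 2, r_2 = -4


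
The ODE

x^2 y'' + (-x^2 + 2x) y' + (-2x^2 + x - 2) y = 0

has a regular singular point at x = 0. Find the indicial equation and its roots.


Divide by x^2 to reach normal form y'' + P_1(x) y' + P_2(x) y = 0 with P_1(x) = -1 + 2/x and P_2(x) = -2 + 1/x - 2/x^2.
x = 0 is a singular point because the y'-coefficient -1 + 2/x has a pole at x = 0 and the y-coefficient -2 + 1/x - 2/x^2 has a pole at x = 0.
It is a regular singular point because x P_1(x) = p(x) = 2 - x and x^2 P_2(x) = q(x) = -2x^2 + x - 2 are polynomials, hence analytic at x = 0.
p(0) = 2,  q(0) = -2.
Indicial equation: r(r-1) + p(0) r + q(0) = 0, i.e. r^2 + (p(0) - 1) r + q(0) = 0, i.e. r^2 + 1 r - 2 = 0.
Discriminant: (1)^2 - 4(-2) = 9, so r = (-1 ± 3)/2.
Solving: r_1 = 1, r_2 = -2.

indicial: r^2 + 1 r - 2 = 0; roots r_1 = 1, r_2 = -2


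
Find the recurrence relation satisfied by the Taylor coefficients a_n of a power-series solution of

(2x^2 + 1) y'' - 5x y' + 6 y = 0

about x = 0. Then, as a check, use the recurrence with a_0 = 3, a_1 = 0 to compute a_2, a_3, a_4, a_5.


Substitute y = sum_n a_n x^n.
(1 + 2 x^2) y'' contributes (n+2)(n+1) a_{n+2} + 2 n(n-1) a_n at x^n.
-5 x y'(x) contributes -5 n a_n at x^n.
6 y(x) contributes 6 a_n at x^n.
Matching x^n: (n+2)(n+1) a_{n+2} + (2 n(n-1) - 5 n + 6) a_n = 0.
Thus a_{n+2} = (-2 n(n-1) + 5 n - 6) / ((n+1)(n+2)) * a_n.

Check with a_0 = 3, a_1 = 0 (apply the recurrence for n = 0, 1, 2, 3): a_0 = 3, a_1 = 0, a_2 = -9, a_3 = 0, a_4 = 0, a_5 = 0.

a_(n+2) = (-2 n(n-1) + 5 n - 6) / ((n+1)(n+2)) * a_n; check: a_0 = 3, a_1 = 0, a_2 = -9, a_3 = 0, a_4 = 0, a_5 = 0


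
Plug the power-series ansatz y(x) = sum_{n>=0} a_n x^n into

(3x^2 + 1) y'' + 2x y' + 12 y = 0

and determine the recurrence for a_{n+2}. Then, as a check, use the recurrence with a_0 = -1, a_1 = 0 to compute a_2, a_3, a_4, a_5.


Substitute y = sum_n a_n x^n.
(1 + 3 x^2) y'' contributes (n+2)(n+1) a_{n+2} + 3 n(n-1) a_n at x^n.
2 x y'(x) contributes 2 n a_n at x^n.
12 y(x) contributes 12 a_n at x^n.
Matching x^n: (n+2)(n+1) a_{n+2} + (3 n(n-1) + 2 n + 12) a_n = 0.
Thus a_{n+2} = (-3 n(n-1) - 2 n - 12) / ((n+1)(n+2)) * a_n.

Check with a_0 = -1, a_1 = 0 (apply the recurrence for n = 0, 1, 2, 3): a_0 = -1, a_1 = 0, a_2 = 6, a_3 = 0, a_4 = -11, a_5 = 0.

a_(n+2) = (-3 n(n-1) - 2 n - 12) / ((n+1)(n+2)) * a_n; check: a_0 = -1, a_1 = 0, a_2 = 6, a_3 = 0, a_4 = -11, a_5 = 0


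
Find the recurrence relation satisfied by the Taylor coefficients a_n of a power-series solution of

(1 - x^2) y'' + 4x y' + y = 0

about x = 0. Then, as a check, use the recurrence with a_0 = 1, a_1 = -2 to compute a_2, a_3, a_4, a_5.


Substitute y = sum_n a_n x^n.
(1 - 1 x^2) y'' contributes (n+2)(n+1) a_{n+2} - n(n-1) a_n at x^n.
4 x y'(x) contributes 4 n a_n at x^n.
y(x) contributes 1 a_n at x^n.
Matching x^n: (n+2)(n+1) a_{n+2} + (-n(n-1) + 4 n + 1) a_n = 0.
Thus a_{n+2} = (n(n-1) - 4 n - 1) / ((n+1)(n+2)) * a_n.

Check with a_0 = 1, a_1 = -2 (apply the recurrence for n = 0, 1, 2, 3): a_0 = 1, a_1 = -2, a_2 = -1/2, a_3 = 5/3, a_4 = 7/24, a_5 = -7/12.

a_(n+2) = (n(n-1) - 4 n - 1) / ((n+1)(n+2)) * a_n; check: a_0 = 1, a_1 = -2, a_2 = -1/2, a_3 = 5/3, a_4 = 7/24, a_5 = -7/12


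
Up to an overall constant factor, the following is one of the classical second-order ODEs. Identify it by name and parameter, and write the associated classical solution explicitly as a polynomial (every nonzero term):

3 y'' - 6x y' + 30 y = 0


All three coefficients share the factor 3; dividing through by 3 gives  y'' - 2x y' + 10 y = 0.
This matches the Hermite equation y'' - 2x y' + 2n y = 0 with 2n = 10, so n = 5; the polynomial solution is H_5(x).
With y = sum_k a_k x^k, matching x^k gives (k+2)(k+1) a_{k+2} = 2(k - n) a_k = 2(k - 5) a_k. The right side vanishes at k = 5, so the series with the parity of 5 terminates at degree 5.
Standard normalization: leading coefficient of H_n is 2^n, so a_5 = 2^5 = 32. Work downward with a_k = (k+1)(k+2) a_{k+2} / (2(k - n)):
  a_3 = (4)(5)(32) / (2(3 - 5)) = 640/(-4) = -160
  a_1 = (2)(3)(-160) / (2(1 - 5)) = -960/(-8) = 120
Hence H_5(x) = 32 x^5 - 160 x^3 + 120 x.

H_5(x); series = 32 x^5 - 160 x^3 + 120 x


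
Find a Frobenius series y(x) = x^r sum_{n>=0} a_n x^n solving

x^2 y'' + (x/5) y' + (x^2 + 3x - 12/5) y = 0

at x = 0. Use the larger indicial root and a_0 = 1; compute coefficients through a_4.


Write in Frobenius form y'' + (p(x)/x) y' + (q(x)/x^2) y = 0:
  p(x) = 1/5,  q(x) = x^2 + 3x - 12/5.
Indicial equation: r(r-1) + (1/5) r + (-12/5) = 0 -> roots r_1 = 2, r_2 = -6/5.
Take r = r_1 = 2. Let y(x) = x^r sum_{n>=0} a_n x^n with a_0 = 1.
Substitute y = x^r sum a_n x^n and match x^{r+n}. The recurrence is
  D(n) a_n + 3 a_{n-1} + 1 a_{n-2} = 0,  where D(n) = (r+n)(r+n-1) + (1/5)(r+n) + (-12/5).
  a_n = [-3 a_{n-1} - 1 a_{n-2}] / D(n).
Since the indicial polynomial factors as (r - r_1)(r - r_2), D(n) = (r_1 + n - r_1)(r_1 + n - r_2) = n(n + 16/5).
Evaluating step by step (a_0 = 1):
  n = 1: D(1) = 1(1 + 16/5) = 21/5; numerator = -3(1) = -3; a_1 = (-3)/(21/5) = -5/7
  n = 2: D(2) = 2(2 + 16/5) = 52/5; numerator = -3(-5/7) - 1(1) = 8/7; a_2 = (8/7)/(52/5) = 10/91
  n = 3: D(3) = 3(3 + 16/5) = 93/5; numerator = -3(10/91) - 1(-5/7) = 5/13; a_3 = (5/13)/(93/5) = 25/1209
  n = 4: D(4) = 4(4 + 16/5) = 144/5; numerator = -3(25/1209) - 1(10/91) = -485/2821; a_4 = (-485/2821)/(144/5) = -2425/406224

r = 2; a_0 = 1; a_1 = -5/7; a_2 = 10/91; a_3 = 25/1209; a_4 = -2425/406224


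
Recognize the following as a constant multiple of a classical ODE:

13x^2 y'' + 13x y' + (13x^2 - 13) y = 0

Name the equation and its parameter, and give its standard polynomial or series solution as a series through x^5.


All three coefficients share the factor 13; dividing through by 13 gives  x^2 y'' + x y' + (x^2 - 1) y = 0.
This matches the Bessel equation x^2 y'' + x y' + (x^2 - nu^2) y = 0 with nu^2 = 1, so nu = 1; the solution bounded at x = 0 is J_1(x).
Frobenius at x = 0: indicial roots ±nu; for r = nu the recurrence k(k + 2nu) c_k = -c_{k-2} gives the standard series J_nu(x) = sum_{k>=0} (-1)^k / (k! (k+nu)!) (x/2)^(2k+nu). Evaluate the first 3 terms:
  k = 0: (-1)^0 / (0! * 1! * 2^1) x^1 = 1/(1*1*2) x^1 = (1/2) x^1
  k = 1: (-1)^1 / (1! * 2! * 2^3) x^3 = -1/(1*2*8) x^3 = (-1/16) x^3
  k = 2: (-1)^2 / (2! * 3! * 2^5) x^5 = 1/(2*6*32) x^5 = (1/384) x^5
Hence J_1(x) = x^5/384 - x^3/16 + x/2 + ....

J_1(x); series = x^5/384 - x^3/16 + x/2


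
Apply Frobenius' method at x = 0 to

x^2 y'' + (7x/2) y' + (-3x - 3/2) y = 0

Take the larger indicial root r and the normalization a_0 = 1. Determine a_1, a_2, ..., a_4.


Write in Frobenius form y'' + (p(x)/x) y' + (q(x)/x^2) y = 0:
  p(x) = 7/2,  q(x) = -3x - 3/2.
Indicial equation: r(r-1) + (7/2) r + (-3/2) = 0 -> roots r_1 = 1/2, r_2 = -3.
Take r = r_1 = 1/2. Let y(x) = x^r sum_{n>=0} a_n x^n with a_0 = 1.
Substitute y = x^r sum a_n x^n and match x^{r+n}. The recurrence is
  D(n) a_n - 3 a_{n-1} = 0,  where D(n) = (r+n)(r+n-1) + (7/2)(r+n) + (-3/2).
  a_n = 3 / D(n) * a_{n-1}.
Since the indicial polynomial factors as (r - r_1)(r - r_2), D(n) = (r_1 + n - r_1)(r_1 + n - r_2) = n(n + 7/2).
Evaluating step by step (a_0 = 1):
  n = 1: D(1) = 1(1 + 7/2) = 9/2; numerator = 3(1) = 3; a_1 = (3)/(9/2) = 2/3
  n = 2: D(2) = 2(2 + 7/2) = 11; numerator = 3(2/3) = 2; a_2 = (2)/(11) = 2/11
  n = 3: D(3) = 3(3 + 7/2) = 39/2; numerator = 3(2/11) = 6/11; a_3 = (6/11)/(39/2) = 4/143
  n = 4: D(4) = 4(4 + 7/2) = 30; numerator = 3(4/143) = 12/143; a_4 = (12/143)/(30) = 2/715

r = 1/2; a_0 = 1; a_1 = 2/3; a_2 = 2/11; a_3 = 4/143; a_4 = 2/715


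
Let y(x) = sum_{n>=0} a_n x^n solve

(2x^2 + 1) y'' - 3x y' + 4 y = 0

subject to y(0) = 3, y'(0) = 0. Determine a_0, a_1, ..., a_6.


Ansatz: y(x) = sum_{n>=0} a_n x^n, so y'(x) = sum_{n>=1} n a_n x^(n-1) and y''(x) = sum_{n>=2} n(n-1) a_n x^(n-2).
Substitute into P(x) y'' + Q(x) y' + R(x) y = 0 with P(x) = 2x^2 + 1, Q(x) = -3x, R(x) = 4, and match powers of x.
Initial conditions: a_0 = 3, a_1 = 0.
Setting the coefficient of each power of x to zero and solving order by order (substituting the coefficients already found):
  x^0: 2 a_2 + 4 a_0 = 0  ->  2 a_2 = -4 a_0 = -12  ->  a_2 = -6
  x^1: 6 a_3 + a_1 = 0  ->  6 a_3 = -a_1 = 0  ->  a_3 = 0
  x^2: 12 a_4 + 2 a_2 = 0  ->  12 a_4 = -2 a_2 = 12  ->  a_4 = 1
  x^3: 20 a_5 + 7 a_3 = 0  ->  20 a_5 = -7 a_3 = 0  ->  a_5 = 0
  x^4: 30 a_6 + 16 a_4 = 0  ->  30 a_6 = -16 a_4 = -16  ->  a_6 = -8/15
Truncated series: y(x) = 3 - 6 x^2 + x^4 - (8/15) x^6 + O(x^7).

a_0 = 3; a_1 = 0; a_2 = -6; a_3 = 0; a_4 = 1; a_5 = 0; a_6 = -8/15


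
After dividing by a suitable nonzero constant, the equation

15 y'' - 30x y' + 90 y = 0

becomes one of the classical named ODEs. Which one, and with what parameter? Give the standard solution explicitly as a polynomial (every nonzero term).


All three coefficients share the factor 15; dividing through by 15 gives  y'' - 2x y' + 6 y = 0.
This matches the Hermite equation y'' - 2x y' + 2n y = 0 with 2n = 6, so n = 3; the polynomial solution is H_3(x).
With y = sum_k a_k x^k, matching x^k gives (k+2)(k+1) a_{k+2} = 2(k - n) a_k = 2(k - 3) a_k. The right side vanishes at k = 3, so the series with the parity of 3 terminates at degree 3.
Standard normalization: leading coefficient of H_n is 2^n, so a_3 = 2^3 = 8. Work downward with a_k = (k+1)(k+2) a_{k+2} / (2(k - n)):
  a_1 = (2)(3)(8) / (2(1 - 3)) = 48/(-4) = -12
Hence H_3(x) = 8 x^3 - 12 x.

H_3(x); series = 8 x^3 - 12 x


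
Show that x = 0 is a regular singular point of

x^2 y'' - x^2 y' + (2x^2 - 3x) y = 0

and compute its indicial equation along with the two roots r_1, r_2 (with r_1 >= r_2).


Divide by x^2 to reach normal form y'' + P_1(x) y' + P_2(x) y = 0 with P_1(x) = -1 and P_2(x) = 2 - 3/x.
x = 0 is a singular point because the y-coefficient 2 - 3/x has a pole at x = 0.
It is a regular singular point because x P_1(x) = p(x) = -x and x^2 P_2(x) = q(x) = 2x^2 - 3x are polynomials, hence analytic at x = 0.
p(0) = 0,  q(0) = 0.
Indicial equation: r(r-1) + p(0) r + q(0) = 0, i.e. r^2 + (p(0) - 1) r + q(0) = 0, i.e. r^2 - 1 r = 0.
Discriminant: (-1)^2 - 4(0) = 1, so r = (1 ± 1)/2.
Solving: r_1 = 1, r_2 = 0.

indicial: r^2 - 1 r = 0; roots r_1 = 1, r_2 = 0


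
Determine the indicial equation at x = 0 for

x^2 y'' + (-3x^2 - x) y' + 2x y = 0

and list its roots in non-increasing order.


Divide by x^2 to reach normal form y'' + P_1(x) y' + P_2(x) y = 0 with P_1(x) = -3 - 1/x and P_2(x) = 2/x.
x = 0 is a singular point because the y'-coefficient -3 - 1/x has a pole at x = 0 and the y-coefficient 2/x has a pole at x = 0.
It is a regular singular point because x P_1(x) = p(x) = -3x - 1 and x^2 P_2(x) = q(x) = 2x are polynomials, hence analytic at x = 0.
p(0) = -1,  q(0) = 0.
Indicial equation: r(r-1) + p(0) r + q(0) = 0, i.e. r^2 + (p(0) - 1) r + q(0) = 0, i.e. r^2 - 2 r = 0.
Discriminant: (-2)^2 - 4(0) = 4, so r = (2 ± 2)/2.
Solving: r_1 = 2, r_2 = 0.

indicial: r^2 - 2 r = 0; roots r_1 = 2, r_2 = 0


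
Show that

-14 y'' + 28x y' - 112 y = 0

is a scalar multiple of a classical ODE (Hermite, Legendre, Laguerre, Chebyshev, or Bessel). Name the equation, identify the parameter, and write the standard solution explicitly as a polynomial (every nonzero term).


All three coefficients share the factor -14; dividing through by -14 gives  y'' - 2x y' + 8 y = 0.
This matches the Hermite equation y'' - 2x y' + 2n y = 0 with 2n = 8, so n = 4; the polynomial solution is H_4(x).
With y = sum_k a_k x^k, matching x^k gives (k+2)(k+1) a_{k+2} = 2(k - n) a_k = 2(k - 4) a_k. The right side vanishes at k = 4, so the series with the parity of 4 terminates at degree 4.
Standard normalization: leading coefficient of H_n is 2^n, so a_4 = 2^4 = 16. Work downward with a_k = (k+1)(k+2) a_{k+2} / (2(k - n)):
  a_2 = (3)(4)(16) / (2(2 - 4)) = 192/(-4) = -48
  a_0 = (1)(2)(-48) / (2(0 - 4)) = -96/(-8) = 12
Hence H_4(x) = 16 x^4 - 48 x^2 + 12.

H_4(x); series = 16 x^4 - 48 x^2 + 12
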